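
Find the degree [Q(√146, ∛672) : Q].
[Q(√146, ∛672) : Q] = 6

Let L = Q(√146, ∛672). Since Q(√146) ⊂ L and [Q(√146):Q] = 2, the tower law gives 2 | [L:Q]. Likewise Q(∛672) ⊂ L with [Q(∛672):Q] = 3 (because 672 is not a perfect cube), so 3 | [L:Q]. As gcd(2,3) = 1, [L:Q] is divisible by 6. Conversely L is generated over Q by √146 and ∛672, so [L:Q] ≤ 2·3 = 6. Therefore [Q(√146, ∛672) : Q] = 6.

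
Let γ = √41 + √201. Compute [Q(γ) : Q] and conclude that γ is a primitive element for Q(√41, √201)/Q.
[Q(γ) : Q] = 4 (equivalently, Q(γ) = Q(√41, √201))

Obviously Q(γ) ⊆ Q(√41, √201), and [Q(√41, √201):Q] = 4 (since 41, 201 are distinct squarefree integers > 1 with 8241 not a perfect square). To show equality we compute the minimal polynomial of γ. From γ = √41 + √201: γ^2 = 41 + 2√(8241) + 201 = 242 + 2√(8241), so γ^2 - 242 = 2√(8241); squaring, (γ^2 - 242)^2 = 4·8241, i.e. γ^4 - 484γ^2 + 58564 - 32964 = 0, i.e. γ^4 - 484γ^2 + 25600 = 0. So γ is a root of x^4 - 484x^2 + 25600. This polynomial is irreducible over Q: it has no rational root (each ±√41 ± √201 is irrational), and any factorization into two quadratics over Q would force √(8241) ∈ Q (pairing opposite roots) or √41, √201 ∈ Q (other pairings), all impossible. Hence [Q(γ):Q] = 4 = [Q(√41, √201):Q], so Q(γ) = Q(√41, √201).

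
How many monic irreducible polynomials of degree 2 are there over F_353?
There are 62128 monic irreducible polynomials of degree 2 over F_353

Each element of F_{353^2} that lies in no proper subfield is a root of exactly one monic irreducible of degree 2 over F_353, and each such polynomial has 2 distinct roots in F_{353^2}. By Möbius inversion the count is N_353(2) = (1/2) Σ_{d|2} μ(2/d) · 353^d = (1/2)(μ(2)·353^1 + μ(1)·353^2) = 124256/2 = 62128.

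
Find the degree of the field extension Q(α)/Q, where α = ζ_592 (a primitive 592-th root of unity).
[Q(α):Q] = 288

The minimal polynomial of ζ_592 over Q is the 592-th cyclotomic polynomial Φ_592(x), which is irreducible over Q and has degree φ(592) = 288. Hence [Q(α):Q] = φ(592) = 288.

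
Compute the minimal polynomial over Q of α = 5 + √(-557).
m_α(x) = x^2 - 10x + 582

From α - 5 = √(-557), squaring gives (α - 5)^2 = -557, i.e. α^2 - 10α + 25 = -557, so α^2 - 10α + 582 = 0. The discriminant of x^2 - 10x + 582 is (-10)^2 - 4·(582) = 100 - 2328 = -2228, and 4·(-557) is not a perfect square in Q since -557 is squarefree and ≠ 1. Hence x^2 - 10x + 582 is irreducible over Q and is the minimal polynomial of α.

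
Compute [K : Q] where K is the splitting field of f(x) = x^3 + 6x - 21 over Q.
[K : Q] = 6

By the rational root test, any rational root of the monic integer polynomial f(x) = x^3 + 6x - 21 must be an integer dividing the constant term -21, i.e. one of ±{1, 3, 7, 21}. Evaluating: f(1) = -14, f(-1) = -28, f(3) = 24, f(-3) = -66, f(7) = 364, f(-7) = -406, f(21) = 9366, f(-21) = -9408; none is 0, so f has no rational root and is therefore irreducible over Q (a cubic with no linear factor over a field is irreducible). For an irreducible cubic, the Galois group is A_3 or S_3 according as the discriminant disc(f) = -4a^3 - 27b^2 = -4·(6)^3 - 27·(-21)^2 = -12771 is or is not a square in Q. Here disc(f) = -12771 is not a perfect square in Q, so the Galois group of f over Q is not contained in A_3 and must be all of S_3. The splitting field has degree |S_3| = 6 over Q, so [K : Q] = 6.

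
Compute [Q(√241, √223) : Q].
[Q(√241, √223) : Q] = 4

[Q(√241):Q] = 2 (min poly x^2 - 241, irreducible since 241 is squarefree > 1). For the top step, suppose √223 ∈ Q(√241), say √223 = c + d√241 with c, d ∈ Q. Squaring: 223 = c^2 + 241d^2 + 2cd√241. Since √241 ∉ Q this forces 2cd = 0. If d = 0 then √223 = c ∈ Q, contradicting 223 squarefree > 1. If c = 0 then 223 = 241d^2, so 241·223 = (241d)^2 is a perfect square in Q — but 241·223 = 53743 is not a perfect square (since 241 and 223 are distinct squarefree integers). Contradiction. Hence √223 ∉ Q(√241), so x^2 - 223 stays irreducible over Q(√241) and [Q(√241, √223) : Q(√241)] = 2. By the tower law, [Q(√241, √223) : Q] = 2 · 2 = 4.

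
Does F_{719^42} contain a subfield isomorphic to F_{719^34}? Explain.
No: F_{719^34} is not a subfield of F_{719^42}

F_{p^m} embeds in F_{p^n} iff m | n. Here 34 ∤ 42 (since 42 = 1·34 + 8 with remainder 8 ≠ 0), so F_{719^34} is not a subfield of F_{719^42}. Equivalently: if it were, the tower law would give 34 = [F_{719^34}:F_719] dividing [F_{719^42}:F_719] = 42, contradiction.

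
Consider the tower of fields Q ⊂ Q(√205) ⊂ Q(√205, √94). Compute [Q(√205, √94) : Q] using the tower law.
[Q(√205, √94) : Q] = 4

[Q(√205):Q] = 2 (min poly x^2 - 205, irreducible since 205 is squarefree > 1). For the top step, suppose √94 ∈ Q(√205), say √94 = c + d√205 with c, d ∈ Q. Squaring: 94 = c^2 + 205d^2 + 2cd√205. Since √205 ∉ Q this forces 2cd = 0. If d = 0 then √94 = c ∈ Q, contradicting 94 squarefree > 1. If c = 0 then 94 = 205d^2, so 205·94 = (205d)^2 is a perfect square in Q — but 205·94 = 19270 is not a perfect square (since 205 and 94 are distinct squarefree integers). Contradiction. Hence √94 ∉ Q(√205), so x^2 - 94 stays irreducible over Q(√205) and [Q(√205, √94) : Q(√205)] = 2. By the tower law, [Q(√205, √94) : Q] = 2 · 2 = 4.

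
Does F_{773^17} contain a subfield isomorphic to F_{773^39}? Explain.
No: F_{773^39} is not a subfield of F_{773^17}

F_{p^m} embeds in F_{p^n} iff m | n. Here 39 ∤ 17 (since 17 = 0·39 + 17 with remainder 17 ≠ 0), so F_{773^39} is not a subfield of F_{773^17}. Equivalently: if it were, the tower law would give 39 = [F_{773^39}:F_773] dividing [F_{773^17}:F_773] = 17, contradiction.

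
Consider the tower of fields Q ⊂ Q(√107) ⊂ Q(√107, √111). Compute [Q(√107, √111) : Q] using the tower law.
[Q(√107, √111) : Q] = 4

[Q(√107):Q] = 2 (min poly x^2 - 107, irreducible since 107 is squarefree > 1). For the top step, suppose √111 ∈ Q(√107), say √111 = c + d√107 with c, d ∈ Q. Squaring: 111 = c^2 + 107d^2 + 2cd√107. Since √107 ∉ Q this forces 2cd = 0. If d = 0 then √111 = c ∈ Q, contradicting 111 squarefree > 1. If c = 0 then 111 = 107d^2, so 107·111 = (107d)^2 is a perfect square in Q — but 107·111 = 11877 is not a perfect square (since 107 and 111 are distinct squarefree integers). Contradiction. Hence √111 ∉ Q(√107), so x^2 - 111 stays irreducible over Q(√107) and [Q(√107, √111) : Q(√107)] = 2. By the tower law, [Q(√107, √111) : Q] = 2 · 2 = 4.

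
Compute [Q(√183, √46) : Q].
[Q(√183, √46) : Q] = 4

[Q(√183):Q] = 2 (min poly x^2 - 183, irreducible since 183 is squarefree > 1). For the top step, suppose √46 ∈ Q(√183), say √46 = c + d√183 with c, d ∈ Q. Squaring: 46 = c^2 + 183d^2 + 2cd√183. Since √183 ∉ Q this forces 2cd = 0. If d = 0 then √46 = c ∈ Q, contradicting 46 squarefree > 1. If c = 0 then 46 = 183d^2, so 183·46 = (183d)^2 is a perfect square in Q — but 183·46 = 8418 is not a perfect square (since 183 and 46 are distinct squarefree integers). Contradiction. Hence √46 ∉ Q(√183), so x^2 - 46 stays irreducible over Q(√183) and [Q(√183, √46) : Q(√183)] = 2. By the tower law, [Q(√183, √46) : Q] = 2 · 2 = 4.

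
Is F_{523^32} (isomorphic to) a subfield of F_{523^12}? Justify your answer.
No: F_{523^32} is not a subfield of F_{523^12}

F_{p^m} embeds in F_{p^n} iff m | n. Here 32 ∤ 12 (since 12 = 0·32 + 12 with remainder 12 ≠ 0), so F_{523^32} is not a subfield of F_{523^12}. Equivalently: if it were, the tower law would give 32 = [F_{523^32}:F_523] dividing [F_{523^12}:F_523] = 12, contradiction.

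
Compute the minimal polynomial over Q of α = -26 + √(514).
m_α(x) = x^2 + 52x + 162

From α + 26 = √(514), squaring gives (α + 26)^2 = 514, i.e. α^2 + 52α + 676 = 514, so α^2 + 52α + 162 = 0. The discriminant of x^2 + 52x + 162 is (52)^2 - 4·(162) = 2704 - 648 = 2056, and 4·(514) is not a perfect square in Q since 514 is squarefree and ≠ 1. Hence x^2 + 52x + 162 is irreducible over Q and is the minimal polynomial of α.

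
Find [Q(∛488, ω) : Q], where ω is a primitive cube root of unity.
[Q(∛488, ω) : Q] = 6

[Q(∛488):Q] = 3 (min poly x^3 - 488, irreducible since 488 is not a perfect cube). [Q(ω):Q] = 2 (min poly x^2 + x + 1). Since Q(∛488) ⊂ R and ω ∉ R, we have ω ∉ Q(∛488), so x^2 + x + 1 remains irreducible over Q(∛488) and [Q(∛488, ω) : Q(∛488)] = 2. By the tower law, [Q(∛488, ω) : Q] = 3 · 2 = 6. (In fact Q(∛488, ω) is the splitting field of x^3 - 488 over Q.)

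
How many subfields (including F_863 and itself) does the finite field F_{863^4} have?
F_{863^4} has 3 subfields

The subfields of F_{p^n} are exactly the fields F_{p^d} for d | n (each is the fixed field of the unique index-d subgroup of Gal(F_{p^n}/F_p) ≅ Z/nZ). The divisors of n = 4 are {1, 2, 4}, giving 3 subfields: F_{863^1}, F_{863^2}, F_{863^4}.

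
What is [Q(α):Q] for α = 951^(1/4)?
[Q(α):Q] = 4

α is a root of x^4 - 951. By Eisenstein's criterion at the prime p = 3 (which divides the constant term 951 but p^2 = 9 does not, since 951 is squarefree), x^4 - 951 is irreducible over Q. Hence [Q(α):Q] = 4.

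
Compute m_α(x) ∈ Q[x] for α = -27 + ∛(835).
m_α(x) = x^3 + 81x^2 + 2187x + 18848

Set β = α + 27 = ∛(835), so β^3 = 835. Then (α + 27)^3 - 835 = 0, i.e. α is a root of g(x) = (x + 27)^3 - 835 = x^3 + 81x^2 + 2187x + 18848. Since g(x) = h(x + 27) where h(x) = x^3 - 835, and h is irreducible over Q (because 835 is not a perfect cube, so h has no rational root, and a monic cubic with no rational root is irreducible), g is also irreducible (irreducibility is preserved under the substitution x → x + 27). Hence m_α(x) = x^3 + 81x^2 + 2187x + 18848.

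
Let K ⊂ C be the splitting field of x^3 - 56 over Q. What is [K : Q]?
[K : Q] = 6

The roots of x^3 - 56 are ∛56, ω∛56, ω^2∛56 where ω = e^(2πi/3) is a primitive cube root of unity, so K = Q(∛56, ω). Now [Q(∛56):Q] = 3 (since 56 is not a perfect cube, x^3 - 56 is irreducible) and [Q(ω):Q] = 2. Both 2 and 3 divide [K:Q], and [K:Q] ≤ 3·2 = 6, so [K:Q] = 6. (Equivalently: Q(∛56) ⊂ R but ω ∉ R, so [K : Q(∛56)] = 2.)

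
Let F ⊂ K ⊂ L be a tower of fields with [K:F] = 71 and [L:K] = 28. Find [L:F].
[L:F] = 1988

The tower law says that for any tower of field extensions F ⊂ K ⊂ L with finite degrees, [L:F] = [L:K] · [K:F]. Here this gives [L:F] = 28 · 71 = 1988.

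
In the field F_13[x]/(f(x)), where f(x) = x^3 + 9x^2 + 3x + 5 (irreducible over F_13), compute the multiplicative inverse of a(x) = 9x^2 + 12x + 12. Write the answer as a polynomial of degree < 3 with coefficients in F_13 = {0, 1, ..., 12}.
a(x)^(-1) ≡ 6x^2 + 11x + 1 (mod f(x))

Since f is irreducible over F_13, F_13[x]/(f) is a field and a(x) ≠ 0 has an inverse. Apply the extended Euclidean algorithm to f(x) and a(x) in F_13[x]: f(x) = (3x + 10)·a(x) + (3x + 2);  a(x) = (3x + 2)·(3x + 2) + (8). The last nonzero remainder is the constant 8 = gcd(f, a) in F_13. Back-substituting through the division chain expresses 8 = s(x)·a(x) + t(x)·f(x) with s(x) ≡ 9x^2 + 10x + 8 (mod f), so (9x^2 + 10x + 8)·a(x) ≡ 8 (mod f). Multiplying by 8^(-1) ≡ 5 in F_13 gives a(x)^(-1) ≡ 5·(9x^2 + 10x + 8) ≡ 6x^2 + 11x + 1 (mod f). Check: (9x^2 + 12x + 12)·(6x^2 + 11x + 1) = 2x^4 + 2x^3 + 5x^2 + x + 12 ≡ 1 (mod x^3 + 9x^2 + 3x + 5).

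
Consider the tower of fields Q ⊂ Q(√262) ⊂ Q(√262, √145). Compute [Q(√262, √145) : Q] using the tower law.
[Q(√262, √145) : Q] = 4

[Q(√262):Q] = 2 (min poly x^2 - 262, irreducible since 262 is squarefree > 1). For the top step, suppose √145 ∈ Q(√262), say √145 = c + d√262 with c, d ∈ Q. Squaring: 145 = c^2 + 262d^2 + 2cd√262. Since √262 ∉ Q this forces 2cd = 0. If d = 0 then √145 = c ∈ Q, contradicting 145 squarefree > 1. If c = 0 then 145 = 262d^2, so 262·145 = (262d)^2 is a perfect square in Q — but 262·145 = 37990 is not a perfect square (since 262 and 145 are distinct squarefree integers). Contradiction. Hence √145 ∉ Q(√262), so x^2 - 145 stays irreducible over Q(√262) and [Q(√262, √145) : Q(√262)] = 2. By the tower law, [Q(√262, √145) : Q] = 2 · 2 = 4.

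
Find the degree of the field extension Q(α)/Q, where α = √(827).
[Q(α):Q] = 2

[Q(α):Q] equals the degree of the minimal polynomial of α. Here α^2 = 827 and x^2 - 827 is irreducible (d = 827 is squarefree, ≠ 1, hence not a square), so deg(m_α) = 2. Thus [Q(α):Q] = 2.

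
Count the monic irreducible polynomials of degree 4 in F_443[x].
There are 9628368438 monic irreducible polynomials of degree 4 over F_443

Each element of F_{443^4} that lies in no proper subfield is a root of exactly one monic irreducible of degree 4 over F_443, and each such polynomial has 4 distinct roots in F_{443^4}. By Möbius inversion the count is N_443(4) = (1/4) Σ_{d|4} μ(4/d) · 443^d = (1/4)(μ(4)·443^1 + μ(2)·443^2 + μ(1)·443^4) = 38513473752/4 = 9628368438.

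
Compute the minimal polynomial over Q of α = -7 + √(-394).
m_α(x) = x^2 + 14x + 443

From α + 7 = √(-394), squaring gives (α + 7)^2 = -394, i.e. α^2 + 14α + 49 = -394, so α^2 + 14α + 443 = 0. The discriminant of x^2 + 14x + 443 is (14)^2 - 4·(443) = 196 - 1772 = -1576, and 4·(-394) is not a perfect square in Q since -394 is squarefree and ≠ 1. Hence x^2 + 14x + 443 is irreducible over Q and is the minimal polynomial of α.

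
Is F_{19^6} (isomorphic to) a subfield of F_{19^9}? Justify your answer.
No: F_{19^6} is not a subfield of F_{19^9}

F_{p^m} embeds in F_{p^n} iff m | n. Here 6 ∤ 9 (since 9 = 1·6 + 3 with remainder 3 ≠ 0), so F_{19^6} is not a subfield of F_{19^9}. Equivalently: if it were, the tower law would give 6 = [F_{19^6}:F_19] dividing [F_{19^9}:F_19] = 9, contradiction.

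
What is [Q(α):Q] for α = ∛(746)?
[Q(α):Q] = 3

The minimal polynomial of α is x^3 - 746, irreducible over Q since 746 is not a perfect cube (so x^3 - 746 has no rational root). Hence [Q(α):Q] = deg(m_α) = 3.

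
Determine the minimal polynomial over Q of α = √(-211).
m_α(x) = x^2 + 211

α satisfies α^2 + 211 = 0, so x^2 + 211 annihilates α. Since d = -211 is squarefree and ≠ 1, it is not a perfect square in Q, so x^2 + 211 has no rational root and is therefore irreducible over Q (a degree-2 polynomial over a field is irreducible iff it has no root). Hence m_α(x) = x^2 + 211.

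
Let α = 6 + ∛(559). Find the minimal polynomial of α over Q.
m_α(x) = x^3 - 18x^2 + 108x - 775

Set β = α - 6 = ∛(559), so β^3 = 559. Then (α - 6)^3 - 559 = 0, i.e. α is a root of g(x) = (x - 6)^3 - 559 = x^3 - 18x^2 + 108x - 775. Since g(x) = h(x - 6) where h(x) = x^3 - 559, and h is irreducible over Q (because 559 is not a perfect cube, so h has no rational root, and a monic cubic with no rational root is irreducible), g is also irreducible (irreducibility is preserved under the substitution x → x - 6). Hence m_α(x) = x^3 - 18x^2 + 108x - 775.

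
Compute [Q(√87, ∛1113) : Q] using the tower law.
[Q(√87, ∛1113) : Q] = 6

Let L = Q(√87, ∛1113). Since Q(√87) ⊂ L and [Q(√87):Q] = 2, the tower law gives 2 | [L:Q]. Likewise Q(∛1113) ⊂ L with [Q(∛1113):Q] = 3 (because 1113 is not a perfect cube), so 3 | [L:Q]. As gcd(2,3) = 1, [L:Q] is divisible by 6. Conversely L is generated over Q by √87 and ∛1113, so [L:Q] ≤ 2·3 = 6. Therefore [Q(√87, ∛1113) : Q] = 6.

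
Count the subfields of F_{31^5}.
F_{31^5} has 2 subfields

The subfields of F_{p^n} are exactly the fields F_{p^d} for d | n (each is the fixed field of the unique index-d subgroup of Gal(F_{p^n}/F_p) ≅ Z/nZ). The divisors of n = 5 are {1, 5}, giving 2 subfields: F_{31^1}, F_{31^5}.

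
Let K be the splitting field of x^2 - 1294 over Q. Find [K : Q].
[K : Q] = 2

f(x) = x^2 - 1294 factors as (x - √1294)(x + √1294). The splitting field is K = Q(√1294). Since 1294 is squarefree and > 1, it is not a perfect square, so x^2 - 1294 is irreducible over Q and [Q(√1294) : Q] = 2. Hence [K : Q] = 2.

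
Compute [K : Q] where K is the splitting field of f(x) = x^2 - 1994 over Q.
[K : Q] = 2

f(x) = x^2 - 1994 factors as (x - √1994)(x + √1994). The splitting field is K = Q(√1994). Since 1994 is squarefree and > 1, it is not a perfect square, so x^2 - 1994 is irreducible over Q and [Q(√1994) : Q] = 2. Hence [K : Q] = 2.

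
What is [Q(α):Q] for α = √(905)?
[Q(α):Q] = 2

[Q(α):Q] equals the degree of the minimal polynomial of α. Here α^2 = 905 and x^2 - 905 is irreducible (d = 905 is squarefree, ≠ 1, hence not a square), so deg(m_α) = 2. Thus [Q(α):Q] = 2.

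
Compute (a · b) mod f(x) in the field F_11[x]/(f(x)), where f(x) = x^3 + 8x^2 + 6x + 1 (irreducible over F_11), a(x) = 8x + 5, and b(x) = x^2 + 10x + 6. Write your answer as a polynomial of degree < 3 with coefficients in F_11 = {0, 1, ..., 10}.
a · b ≡ 10x^2 + 6x (mod f(x))

Multiply in F_11[x]: a(x)·b(x) = (8x + 5)·(x^2 + 10x + 6) = 8x^3 + 8x^2 + 10x + 8. This has degree ≥ 3, so divide by f(x) over F_11: 8x^3 + 8x^2 + 10x + 8 = (8)·(x^3 + 8x^2 + 6x + 1) + (10x^2 + 6x). Hence a·b ≡ 10x^2 + 6x (mod f). (F_11[x]/(f) is a field with 11^3 = 1331 elements since f is irreducible of degree 3.)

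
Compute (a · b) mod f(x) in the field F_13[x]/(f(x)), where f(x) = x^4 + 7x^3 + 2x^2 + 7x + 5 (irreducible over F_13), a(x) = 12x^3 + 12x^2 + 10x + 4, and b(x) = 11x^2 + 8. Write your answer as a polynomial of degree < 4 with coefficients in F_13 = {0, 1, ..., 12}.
a · b ≡ 7x^2 + 11x + 1 (mod f(x))

Multiply in F_13[x]: a(x)·b(x) = (12x^3 + 12x^2 + 10x + 4)·(11x^2 + 8) = 2x^5 + 2x^4 + 11x^3 + 10x^2 + 2x + 6. This has degree ≥ 4, so divide by f(x) over F_13: 2x^5 + 2x^4 + 11x^3 + 10x^2 + 2x + 6 = (2x + 1)·(x^4 + 7x^3 + 2x^2 + 7x + 5) + (7x^2 + 11x + 1). Hence a·b ≡ 7x^2 + 11x + 1 (mod f). (F_13[x]/(f) is a field with 13^4 = 28561 elements since f is irreducible of degree 4.)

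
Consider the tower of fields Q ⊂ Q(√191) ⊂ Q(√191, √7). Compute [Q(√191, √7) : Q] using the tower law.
[Q(√191, √7) : Q] = 4

[Q(√191):Q] = 2 (min poly x^2 - 191, irreducible since 191 is squarefree > 1). For the top step, suppose √7 ∈ Q(√191), say √7 = c + d√191 with c, d ∈ Q. Squaring: 7 = c^2 + 191d^2 + 2cd√191. Since √191 ∉ Q this forces 2cd = 0. If d = 0 then √7 = c ∈ Q, contradicting 7 squarefree > 1. If c = 0 then 7 = 191d^2, so 191·7 = (191d)^2 is a perfect square in Q — but 191·7 = 1337 is not a perfect square (since 191 and 7 are distinct squarefree integers). Contradiction. Hence √7 ∉ Q(√191), so x^2 - 7 stays irreducible over Q(√191) and [Q(√191, √7) : Q(√191)] = 2. By the tower law, [Q(√191, √7) : Q] = 2 · 2 = 4.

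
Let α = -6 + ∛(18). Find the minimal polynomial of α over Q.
m_α(x) = x^3 + 18x^2 + 108x + 198

Set β = α + 6 = ∛(18), so β^3 = 18. Then (α + 6)^3 - 18 = 0, i.e. α is a root of g(x) = (x + 6)^3 - 18 = x^3 + 18x^2 + 108x + 198. Since g(x) = h(x + 6) where h(x) = x^3 - 18, and h is irreducible over Q (because 18 is not a perfect cube, so h has no rational root, and a monic cubic with no rational root is irreducible), g is also irreducible (irreducibility is preserved under the substitution x → x + 6). Hence m_α(x) = x^3 + 18x^2 + 108x + 198.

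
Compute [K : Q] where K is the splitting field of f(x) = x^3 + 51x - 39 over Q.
[K : Q] = 6

By the rational root test, any rational root of the monic integer polynomial f(x) = x^3 + 51x - 39 must be an integer dividing the constant term -39, i.e. one of ±{1, 3, 13, 39}. Evaluating: f(1) = 13, f(-1) = -91, f(3) = 141, f(-3) = -219, f(13) = 2821, f(-13) = -2899, f(39) = 61269, f(-39) = -61347; none is 0, so f has no rational root and is therefore irreducible over Q (a cubic with no linear factor over a field is irreducible). For an irreducible cubic, the Galois group is A_3 or S_3 according as the discriminant disc(f) = -4a^3 - 27b^2 = -4·(51)^3 - 27·(-39)^2 = -571671 is or is not a square in Q. Here disc(f) = -571671 is not a perfect square in Q, so the Galois group of f over Q is not contained in A_3 and must be all of S_3. The splitting field has degree |S_3| = 6 over Q, so [K : Q] = 6.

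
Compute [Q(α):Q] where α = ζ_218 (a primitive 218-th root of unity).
[Q(α):Q] = 108

The minimal polynomial of ζ_218 over Q is the 218-th cyclotomic polynomial Φ_218(x), which is irreducible over Q and has degree φ(218) = 108. Hence [Q(α):Q] = φ(218) = 108.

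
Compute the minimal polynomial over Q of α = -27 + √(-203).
m_α(x) = x^2 + 54x + 932

From α + 27 = √(-203), squaring gives (α + 27)^2 = -203, i.e. α^2 + 54α + 729 = -203, so α^2 + 54α + 932 = 0. The discriminant of x^2 + 54x + 932 is (54)^2 - 4·(932) = 2916 - 3728 = -812, and 4·(-203) is not a perfect square in Q since -203 is squarefree and ≠ 1. Hence x^2 + 54x + 932 is irreducible over Q and is the minimal polynomial of α.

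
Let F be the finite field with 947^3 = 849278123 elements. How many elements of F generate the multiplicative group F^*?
There are φ(849278122) = 321330240 primitive elements

F_q^* is cyclic of order q - 1 = 849278122. A cyclic group of order m has exactly φ(m) generators. Here m = 849278122 = 2 · 7 · 11 · 43 · 277 · 463, so the number of primitive elements is φ(849278122) = 321330240.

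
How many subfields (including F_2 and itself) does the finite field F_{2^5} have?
F_{2^5} has 2 subfields

The subfields of F_{p^n} are exactly the fields F_{p^d} for d | n (each is the fixed field of the unique index-d subgroup of Gal(F_{p^n}/F_p) ≅ Z/nZ). The divisors of n = 5 are {1, 5}, giving 2 subfields: F_{2^1}, F_{2^5}.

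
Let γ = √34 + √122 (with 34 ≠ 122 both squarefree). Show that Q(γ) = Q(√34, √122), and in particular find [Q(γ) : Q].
[Q(γ) : Q] = 4 (equivalently, Q(γ) = Q(√34, √122))

Obviously Q(γ) ⊆ Q(√34, √122), and [Q(√34, √122):Q] = 4 (since 34, 122 are distinct squarefree integers > 1 with 4148 not a perfect square). To show equality we compute the minimal polynomial of γ. From γ = √34 + √122: γ^2 = 34 + 2√(4148) + 122 = 156 + 2√(4148), so γ^2 - 156 = 2√(4148); squaring, (γ^2 - 156)^2 = 4·4148, i.e. γ^4 - 312γ^2 + 24336 - 16592 = 0, i.e. γ^4 - 312γ^2 + 7744 = 0. So γ is a root of x^4 - 312x^2 + 7744. This polynomial is irreducible over Q: it has no rational root (each ±√34 ± √122 is irrational), and any factorization into two quadratics over Q would force √(4148) ∈ Q (pairing opposite roots) or √34, √122 ∈ Q (other pairings), all impossible. Hence [Q(γ):Q] = 4 = [Q(√34, √122):Q], so Q(γ) = Q(√34, √122).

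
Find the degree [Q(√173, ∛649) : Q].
[Q(√173, ∛649) : Q] = 6

Let L = Q(√173, ∛649). Since Q(√173) ⊂ L and [Q(√173):Q] = 2, the tower law gives 2 | [L:Q]. Likewise Q(∛649) ⊂ L with [Q(∛649):Q] = 3 (because 649 is not a perfect cube), so 3 | [L:Q]. As gcd(2,3) = 1, [L:Q] is divisible by 6. Conversely L is generated over Q by √173 and ∛649, so [L:Q] ≤ 2·3 = 6. Therefore [Q(√173, ∛649) : Q] = 6.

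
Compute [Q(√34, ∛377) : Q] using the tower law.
[Q(√34, ∛377) : Q] = 6

Let L = Q(√34, ∛377). Since Q(√34) ⊂ L and [Q(√34):Q] = 2, the tower law gives 2 | [L:Q]. Likewise Q(∛377) ⊂ L with [Q(∛377):Q] = 3 (because 377 is not a perfect cube), so 3 | [L:Q]. As gcd(2,3) = 1, [L:Q] is divisible by 6. Conversely L is generated over Q by √34 and ∛377, so [L:Q] ≤ 2·3 = 6. Therefore [Q(√34, ∛377) : Q] = 6.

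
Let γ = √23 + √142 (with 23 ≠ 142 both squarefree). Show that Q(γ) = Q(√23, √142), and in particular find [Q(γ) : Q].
[Q(γ) : Q] = 4 (equivalently, Q(γ) = Q(√23, √142))

Obviously Q(γ) ⊆ Q(√23, √142), and [Q(√23, √142):Q] = 4 (since 23, 142 are distinct squarefree integers > 1 with 3266 not a perfect square). To show equality we compute the minimal polynomial of γ. From γ = √23 + √142: γ^2 = 23 + 2√(3266) + 142 = 165 + 2√(3266), so γ^2 - 165 = 2√(3266); squaring, (γ^2 - 165)^2 = 4·3266, i.e. γ^4 - 330γ^2 + 27225 - 13064 = 0, i.e. γ^4 - 330γ^2 + 14161 = 0. So γ is a root of x^4 - 330x^2 + 14161. This polynomial is irreducible over Q: it has no rational root (each ±√23 ± √142 is irrational), and any factorization into two quadratics over Q would force √(3266) ∈ Q (pairing opposite roots) or √23, √142 ∈ Q (other pairings), all impossible. Hence [Q(γ):Q] = 4 = [Q(√23, √142):Q], so Q(γ) = Q(√23, √142).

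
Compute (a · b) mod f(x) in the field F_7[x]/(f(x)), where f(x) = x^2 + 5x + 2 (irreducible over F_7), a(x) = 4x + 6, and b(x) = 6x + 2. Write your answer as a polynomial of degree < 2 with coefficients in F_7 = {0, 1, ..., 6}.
a · b ≡ x + 6 (mod f(x))

Multiply in F_7[x]: a(x)·b(x) = (4x + 6)·(6x + 2) = 3x^2 + 2x + 5. This has degree ≥ 2, so divide by f(x) over F_7: 3x^2 + 2x + 5 = (3)·(x^2 + 5x + 2) + (x + 6). Hence a·b ≡ x + 6 (mod f). (F_7[x]/(f) is a field with 7^2 = 49 elements since f is irreducible of degree 2.)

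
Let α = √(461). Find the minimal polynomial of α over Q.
m_α(x) = x^2 - 461

α satisfies α^2 - 461 = 0, so x^2 - 461 annihilates α. Since d = 461 is squarefree and ≠ 1, it is not a perfect square in Q, so x^2 - 461 has no rational root and is therefore irreducible over Q (a degree-2 polynomial over a field is irreducible iff it has no root). Hence m_α(x) = x^2 - 461.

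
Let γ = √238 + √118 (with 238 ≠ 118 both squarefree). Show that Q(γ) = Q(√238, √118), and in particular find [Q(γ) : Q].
[Q(γ) : Q] = 4 (equivalently, Q(γ) = Q(√238, √118))

Obviously Q(γ) ⊆ Q(√238, √118), and [Q(√238, √118):Q] = 4 (since 238, 118 are distinct squarefree integers > 1 with 28084 not a perfect square). To show equality we compute the minimal polynomial of γ. From γ = √238 + √118: γ^2 = 238 + 2√(28084) + 118 = 356 + 2√(28084), so γ^2 - 356 = 2√(28084); squaring, (γ^2 - 356)^2 = 4·28084, i.e. γ^4 - 712γ^2 + 126736 - 112336 = 0, i.e. γ^4 - 712γ^2 + 14400 = 0. So γ is a root of x^4 - 712x^2 + 14400. This polynomial is irreducible over Q: it has no rational root (each ±√238 ± √118 is irrational), and any factorization into two quadratics over Q would force √(28084) ∈ Q (pairing opposite roots) or √238, √118 ∈ Q (other pairings), all impossible. Hence [Q(γ):Q] = 4 = [Q(√238, √118):Q], so Q(γ) = Q(√238, √118).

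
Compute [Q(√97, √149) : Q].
[Q(√97, √149) : Q] = 4

[Q(√97):Q] = 2 (min poly x^2 - 97, irreducible since 97 is squarefree > 1). For the top step, suppose √149 ∈ Q(√97), say √149 = c + d√97 with c, d ∈ Q. Squaring: 149 = c^2 + 97d^2 + 2cd√97. Since √97 ∉ Q this forces 2cd = 0. If d = 0 then √149 = c ∈ Q, contradicting 149 squarefree > 1. If c = 0 then 149 = 97d^2, so 97·149 = (97d)^2 is a perfect square in Q — but 97·149 = 14453 is not a perfect square (since 97 and 149 are distinct squarefree integers). Contradiction. Hence √149 ∉ Q(√97), so x^2 - 149 stays irreducible over Q(√97) and [Q(√97, √149) : Q(√97)] = 2. By the tower law, [Q(√97, √149) : Q] = 2 · 2 = 4.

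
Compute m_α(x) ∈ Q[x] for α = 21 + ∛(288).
m_α(x) = x^3 - 63x^2 + 1323x - 9549

Set β = α - 21 = ∛(288), so β^3 = 288. Then (α - 21)^3 - 288 = 0, i.e. α is a root of g(x) = (x - 21)^3 - 288 = x^3 - 63x^2 + 1323x - 9549. Since g(x) = h(x - 21) where h(x) = x^3 - 288, and h is irreducible over Q (because 288 is not a perfect cube, so h has no rational root, and a monic cubic with no rational root is irreducible), g is also irreducible (irreducibility is preserved under the substitution x → x - 21). Hence m_α(x) = x^3 - 63x^2 + 1323x - 9549.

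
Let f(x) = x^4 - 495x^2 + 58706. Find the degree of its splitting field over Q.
[K : Q] = 4

Solving the quadratic in x^2: x^2 = (495 ± √(495^2 - 4·58706))/2 = (495 ± √10201)/2 = (495 ± 101)/2, giving x^2 = 298 or x^2 = 197. So f(x) = (x^2 - 298)(x^2 - 197) and the roots of f are ±√298, ±√197. Hence the splitting field is K = Q(√298, √197). Since 298 and 197 are distinct squarefree integers > 1, their product 58706 is not a perfect square, so √197 ∉ Q(√298). By the tower law [K:Q] = [Q(√298,√197):Q(√298)] · [Q(√298):Q] = 2 · 2 = 4.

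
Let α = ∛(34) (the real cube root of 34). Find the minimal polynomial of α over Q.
m_α(x) = x^3 - 34

α satisfies α^3 = 34, so x^3 - 34 annihilates α. By the rational root test, a rational root p/q (in lowest terms) of x^3 - 34 would satisfy p^3 = 34 q^3, forcing q = 1 and p^3 = 34; but 34 is not a perfect cube, contradiction. A monic cubic over Q with no rational root is irreducible (any nontrivial factorization would include a linear factor). Hence x^3 - 34 is the minimal polynomial of α, and in particular [Q(α):Q] = 3.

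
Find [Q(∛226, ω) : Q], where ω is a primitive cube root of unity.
[Q(∛226, ω) : Q] = 6

[Q(∛226):Q] = 3 (min poly x^3 - 226, irreducible since 226 is not a perfect cube). [Q(ω):Q] = 2 (min poly x^2 + x + 1). Since Q(∛226) ⊂ R and ω ∉ R, we have ω ∉ Q(∛226), so x^2 + x + 1 remains irreducible over Q(∛226) and [Q(∛226, ω) : Q(∛226)] = 2. By the tower law, [Q(∛226, ω) : Q] = 3 · 2 = 6. (In fact Q(∛226, ω) is the splitting field of x^3 - 226 over Q.)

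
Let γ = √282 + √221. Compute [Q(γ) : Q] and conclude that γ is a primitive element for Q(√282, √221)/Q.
[Q(γ) : Q] = 4 (equivalently, Q(γ) = Q(√282, √221))

Obviously Q(γ) ⊆ Q(√282, √221), and [Q(√282, √221):Q] = 4 (since 282, 221 are distinct squarefree integers > 1 with 62322 not a perfect square). To show equality we compute the minimal polynomial of γ. From γ = √282 + √221: γ^2 = 282 + 2√(62322) + 221 = 503 + 2√(62322), so γ^2 - 503 = 2√(62322); squaring, (γ^2 - 503)^2 = 4·62322, i.e. γ^4 - 1006γ^2 + 253009 - 249288 = 0, i.e. γ^4 - 1006γ^2 + 3721 = 0. So γ is a root of x^4 - 1006x^2 + 3721. This polynomial is irreducible over Q: it has no rational root (each ±√282 ± √221 is irrational), and any factorization into two quadratics over Q would force √(62322) ∈ Q (pairing opposite roots) or √282, √221 ∈ Q (other pairings), all impossible. Hence [Q(γ):Q] = 4 = [Q(√282, √221):Q], so Q(γ) = Q(√282, √221).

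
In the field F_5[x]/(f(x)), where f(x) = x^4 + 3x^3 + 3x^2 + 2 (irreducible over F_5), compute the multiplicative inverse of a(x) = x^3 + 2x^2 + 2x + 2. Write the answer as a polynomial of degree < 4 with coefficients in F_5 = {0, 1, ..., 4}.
a(x)^(-1) ≡ 2x^2 + 3x + 4 (mod f(x))

Since f is irreducible over F_5, F_5[x]/(f) is a field and a(x) ≠ 0 has an inverse. Apply the extended Euclidean algorithm to f(x) and a(x) in F_5[x]: f(x) = (x + 1)·a(x) + (4x^2 + x);  a(x) = (4x + 2)·(4x^2 + x) + (2). The last nonzero remainder is the constant 2 = gcd(f, a) in F_5. Back-substituting through the division chain expresses 2 = s(x)·a(x) + t(x)·f(x) with s(x) ≡ 4x^2 + x + 3 (mod f), so (4x^2 + x + 3)·a(x) ≡ 2 (mod f). Multiplying by 2^(-1) ≡ 3 in F_5 gives a(x)^(-1) ≡ 3·(4x^2 + x + 3) ≡ 2x^2 + 3x + 4 (mod f). Check: (x^3 + 2x^2 + 2x + 2)·(2x^2 + 3x + 4) = 2x^5 + 2x^4 + 4x^3 + 3x^2 + 4x + 3 ≡ 1 (mod x^4 + 3x^3 + 3x^2 + 2).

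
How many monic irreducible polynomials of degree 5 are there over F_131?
There are 7715897904 monic irreducible polynomials of degree 5 over F_131

Each element of F_{131^5} that lies in no proper subfield is a root of exactly one monic irreducible of degree 5 over F_131, and each such polynomial has 5 distinct roots in F_{131^5}. By Möbius inversion the count is N_131(5) = (1/5) Σ_{d|5} μ(5/d) · 131^d = (1/5)(μ(5)·131^1 + μ(1)·131^5) = 38579489520/5 = 7715897904.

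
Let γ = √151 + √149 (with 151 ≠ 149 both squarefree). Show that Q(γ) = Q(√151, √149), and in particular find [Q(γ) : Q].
[Q(γ) : Q] = 4 (equivalently, Q(γ) = Q(√151, √149))

Obviously Q(γ) ⊆ Q(√151, √149), and [Q(√151, √149):Q] = 4 (since 151, 149 are distinct squarefree integers > 1 with 22499 not a perfect square). To show equality we compute the minimal polynomial of γ. From γ = √151 + √149: γ^2 = 151 + 2√(22499) + 149 = 300 + 2√(22499), so γ^2 - 300 = 2√(22499); squaring, (γ^2 - 300)^2 = 4·22499, i.e. γ^4 - 600γ^2 + 90000 - 89996 = 0, i.e. γ^4 - 600γ^2 + 4 = 0. So γ is a root of x^4 - 600x^2 + 4. This polynomial is irreducible over Q: it has no rational root (each ±√151 ± √149 is irrational), and any factorization into two quadratics over Q would force √(22499) ∈ Q (pairing opposite roots) or √151, √149 ∈ Q (other pairings), all impossible. Hence [Q(γ):Q] = 4 = [Q(√151, √149):Q], so Q(γ) = Q(√151, √149).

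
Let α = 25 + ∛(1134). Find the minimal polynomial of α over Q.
m_α(x) = x^3 - 75x^2 + 1875x - 16759

Set β = α - 25 = ∛(1134), so β^3 = 1134. Then (α - 25)^3 - 1134 = 0, i.e. α is a root of g(x) = (x - 25)^3 - 1134 = x^3 - 75x^2 + 1875x - 16759. Since g(x) = h(x - 25) where h(x) = x^3 - 1134, and h is irreducible over Q (because 1134 is not a perfect cube, so h has no rational root, and a monic cubic with no rational root is irreducible), g is also irreducible (irreducibility is preserved under the substitution x → x - 25). Hence m_α(x) = x^3 - 75x^2 + 1875x - 16759.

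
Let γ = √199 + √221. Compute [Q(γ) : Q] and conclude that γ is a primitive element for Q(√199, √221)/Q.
[Q(γ) : Q] = 4 (equivalently, Q(γ) = Q(√199, √221))

Obviously Q(γ) ⊆ Q(√199, √221), and [Q(√199, √221):Q] = 4 (since 199, 221 are distinct squarefree integers > 1 with 43979 not a perfect square). To show equality we compute the minimal polynomial of γ. From γ = √199 + √221: γ^2 = 199 + 2√(43979) + 221 = 420 + 2√(43979), so γ^2 - 420 = 2√(43979); squaring, (γ^2 - 420)^2 = 4·43979, i.e. γ^4 - 840γ^2 + 176400 - 175916 = 0, i.e. γ^4 - 840γ^2 + 484 = 0. So γ is a root of x^4 - 840x^2 + 484. This polynomial is irreducible over Q: it has no rational root (each ±√199 ± √221 is irrational), and any factorization into two quadratics over Q would force √(43979) ∈ Q (pairing opposite roots) or √199, √221 ∈ Q (other pairings), all impossible. Hence [Q(γ):Q] = 4 = [Q(√199, √221):Q], so Q(γ) = Q(√199, √221).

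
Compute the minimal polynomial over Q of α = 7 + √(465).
m_α(x) = x^2 - 14x - 416

From α - 7 = √(465), squaring gives (α - 7)^2 = 465, i.e. α^2 - 14α + 49 = 465, so α^2 - 14α - 416 = 0. The discriminant of x^2 - 14x - 416 is (-14)^2 - 4·(-416) = 196 + 1664 = 1860, and 4·(465) is not a perfect square in Q since 465 is squarefree and ≠ 1. Hence x^2 - 14x - 416 is irreducible over Q and is the minimal polynomial of α.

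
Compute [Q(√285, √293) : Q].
[Q(√285, √293) : Q] = 4

[Q(√285):Q] = 2 (min poly x^2 - 285, irreducible since 285 is squarefree > 1). For the top step, suppose √293 ∈ Q(√285), say √293 = c + d√285 with c, d ∈ Q. Squaring: 293 = c^2 + 285d^2 + 2cd√285. Since √285 ∉ Q this forces 2cd = 0. If d = 0 then √293 = c ∈ Q, contradicting 293 squarefree > 1. If c = 0 then 293 = 285d^2, so 285·293 = (285d)^2 is a perfect square in Q — but 285·293 = 83505 is not a perfect square (since 285 and 293 are distinct squarefree integers). Contradiction. Hence √293 ∉ Q(√285), so x^2 - 293 stays irreducible over Q(√285) and [Q(√285, √293) : Q(√285)] = 2. By the tower law, [Q(√285, √293) : Q] = 2 · 2 = 4.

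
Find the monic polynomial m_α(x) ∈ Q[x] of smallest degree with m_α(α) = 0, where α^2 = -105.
m_α(x) = x^2 + 105

α satisfies α^2 + 105 = 0, so x^2 + 105 annihilates α. Since d = -105 is squarefree and ≠ 1, it is not a perfect square in Q, so x^2 + 105 has no rational root and is therefore irreducible over Q (a degree-2 polynomial over a field is irreducible iff it has no root). Hence m_α(x) = x^2 + 105.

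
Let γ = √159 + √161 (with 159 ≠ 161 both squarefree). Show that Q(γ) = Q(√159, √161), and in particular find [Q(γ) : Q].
[Q(γ) : Q] = 4 (equivalently, Q(γ) = Q(√159, √161))

Obviously Q(γ) ⊆ Q(√159, √161), and [Q(√159, √161):Q] = 4 (since 159, 161 are distinct squarefree integers > 1 with 25599 not a perfect square). To show equality we compute the minimal polynomial of γ. From γ = √159 + √161: γ^2 = 159 + 2√(25599) + 161 = 320 + 2√(25599), so γ^2 - 320 = 2√(25599); squaring, (γ^2 - 320)^2 = 4·25599, i.e. γ^4 - 640γ^2 + 102400 - 102396 = 0, i.e. γ^4 - 640γ^2 + 4 = 0. So γ is a root of x^4 - 640x^2 + 4. This polynomial is irreducible over Q: it has no rational root (each ±√159 ± √161 is irrational), and any factorization into two quadratics over Q would force √(25599) ∈ Q (pairing opposite roots) or √159, √161 ∈ Q (other pairings), all impossible. Hence [Q(γ):Q] = 4 = [Q(√159, √161):Q], so Q(γ) = Q(√159, √161).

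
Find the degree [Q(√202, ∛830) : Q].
[Q(√202, ∛830) : Q] = 6

Let L = Q(√202, ∛830). Since Q(√202) ⊂ L and [Q(√202):Q] = 2, the tower law gives 2 | [L:Q]. Likewise Q(∛830) ⊂ L with [Q(∛830):Q] = 3 (because 830 is not a perfect cube), so 3 | [L:Q]. As gcd(2,3) = 1, [L:Q] is divisible by 6. Conversely L is generated over Q by √202 and ∛830, so [L:Q] ≤ 2·3 = 6. Therefore [Q(√202, ∛830) : Q] = 6.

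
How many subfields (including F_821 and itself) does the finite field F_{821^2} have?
F_{821^2} has 2 subfields

The subfields of F_{p^n} are exactly the fields F_{p^d} for d | n (each is the fixed field of the unique index-d subgroup of Gal(F_{p^n}/F_p) ≅ Z/nZ). The divisors of n = 2 are {1, 2}, giving 2 subfields: F_{821^1}, F_{821^2}.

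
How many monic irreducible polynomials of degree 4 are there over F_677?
There are 52516253478 monic irreducible polynomials of degree 4 over F_677

Each element of F_{677^4} that lies in no proper subfield is a root of exactly one monic irreducible of degree 4 over F_677, and each such polynomial has 4 distinct roots in F_{677^4}. By Möbius inversion the count is N_677(4) = (1/4) Σ_{d|4} μ(4/d) · 677^d = (1/4)(μ(4)·677^1 + μ(2)·677^2 + μ(1)·677^4) = 210065013912/4 = 52516253478.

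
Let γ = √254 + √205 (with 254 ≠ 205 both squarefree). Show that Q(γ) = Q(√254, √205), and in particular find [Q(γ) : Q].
[Q(γ) : Q] = 4 (equivalently, Q(γ) = Q(√254, √205))

Obviously Q(γ) ⊆ Q(√254, √205), and [Q(√254, √205):Q] = 4 (since 254, 205 are distinct squarefree integers > 1 with 52070 not a perfect square). To show equality we compute the minimal polynomial of γ. From γ = √254 + √205: γ^2 = 254 + 2√(52070) + 205 = 459 + 2√(52070), so γ^2 - 459 = 2√(52070); squaring, (γ^2 - 459)^2 = 4·52070, i.e. γ^4 - 918γ^2 + 210681 - 208280 = 0, i.e. γ^4 - 918γ^2 + 2401 = 0. So γ is a root of x^4 - 918x^2 + 2401. This polynomial is irreducible over Q: it has no rational root (each ±√254 ± √205 is irrational), and any factorization into two quadratics over Q would force √(52070) ∈ Q (pairing opposite roots) or √254, √205 ∈ Q (other pairings), all impossible. Hence [Q(γ):Q] = 4 = [Q(√254, √205):Q], so Q(γ) = Q(√254, √205).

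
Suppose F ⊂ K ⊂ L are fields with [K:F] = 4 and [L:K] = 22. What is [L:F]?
[L:F] = 88

The tower law says that for any tower of field extensions F ⊂ K ⊂ L with finite degrees, [L:F] = [L:K] · [K:F]. Here this gives [L:F] = 22 · 4 = 88.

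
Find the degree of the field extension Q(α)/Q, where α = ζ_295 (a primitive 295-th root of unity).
[Q(α):Q] = 232

The minimal polynomial of ζ_295 over Q is the 295-th cyclotomic polynomial Φ_295(x), which is irreducible over Q and has degree φ(295) = 232. Hence [Q(α):Q] = φ(295) = 232.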